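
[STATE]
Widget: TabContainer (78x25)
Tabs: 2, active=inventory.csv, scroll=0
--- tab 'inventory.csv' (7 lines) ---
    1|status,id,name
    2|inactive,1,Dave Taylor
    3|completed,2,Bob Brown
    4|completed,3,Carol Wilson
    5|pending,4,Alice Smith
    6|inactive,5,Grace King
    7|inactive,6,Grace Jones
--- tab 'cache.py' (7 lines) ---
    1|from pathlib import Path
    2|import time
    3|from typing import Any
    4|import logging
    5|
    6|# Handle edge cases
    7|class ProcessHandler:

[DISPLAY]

[inventory.csv]│ cache.py                                                     
──────────────────────────────────────────────────────────────────────────────
status,id,name                                                                
inactive,1,Dave Taylor                                                        
completed,2,Bob Brown                                                         
completed,3,Carol Wilson                                                      
pending,4,Alice Smith                                                         
inactive,5,Grace King                                                         
inactive,6,Grace Jones                                                        
                                                                              
                                                                              
                                                                              
                                                                              
                                                                              
                                                                              
                                                                              
                                                                              
                                                                              
                                                                              
                                                                              
                                                                              
                                                                              
                                                                              
                                                                              
                                                                              


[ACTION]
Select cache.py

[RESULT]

 inventory.csv │[cache.py]                                                    
──────────────────────────────────────────────────────────────────────────────
from pathlib import Path                                                      
import time                                                                   
from typing import Any                                                        
import logging                                                                
                                                                              
# Handle edge cases                                                           
class ProcessHandler:                                                         
                                                                              
                                                                              
                                                                              
                                                                              
                                                                              
                                                                              
                                                                              
                                                                              
                                                                              
                                                                              
                                                                              
                                                                              
                                                                              
                                                                              
                                                                              
                                                                              


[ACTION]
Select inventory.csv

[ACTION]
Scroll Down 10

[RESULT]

[inventory.csv]│ cache.py                                                     
──────────────────────────────────────────────────────────────────────────────
inactive,6,Grace Jones                                                        
                                                                              
                                                                              
                                                                              
                                                                              
                                                                              
                                                                              
                                                                              
                                                                              
                                                                              
                                                                              
                                                                              
                                                                              
                                                                              
                                                                              
                                                                              
                                                                              
                                                                              
                                                                              
                                                                              
                                                                              
                                                                              
                                                                              


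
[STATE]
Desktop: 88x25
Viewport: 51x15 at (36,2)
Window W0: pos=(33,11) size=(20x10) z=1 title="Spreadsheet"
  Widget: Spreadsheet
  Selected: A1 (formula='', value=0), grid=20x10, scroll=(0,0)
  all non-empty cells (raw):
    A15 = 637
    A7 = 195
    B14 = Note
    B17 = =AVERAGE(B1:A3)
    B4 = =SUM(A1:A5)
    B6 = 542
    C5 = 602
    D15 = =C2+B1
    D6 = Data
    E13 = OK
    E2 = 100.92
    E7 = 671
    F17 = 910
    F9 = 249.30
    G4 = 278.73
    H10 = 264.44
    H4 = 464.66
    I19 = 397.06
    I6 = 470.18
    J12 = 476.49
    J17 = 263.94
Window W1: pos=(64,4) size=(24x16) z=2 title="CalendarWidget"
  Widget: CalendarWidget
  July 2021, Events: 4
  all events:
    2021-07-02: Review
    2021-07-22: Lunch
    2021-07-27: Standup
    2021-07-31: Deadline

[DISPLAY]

                                                   
                                                   
                            ┏━━━━━━━━━━━━━━━━━━━━━━
                            ┃ CalendarWidget       
                            ┠──────────────────────
                            ┃      July 2021       
                            ┃Mo Tu We Th Fr Sa Su  
                            ┃          1  2*  3  4 
                            ┃ 5  6  7  8  9 10 11  
━━━━━━━━━━━━━━━━┓           ┃12 13 14 15 16 17 18  
preadsheet      ┃           ┃19 20 21 22* 23 24 25 
────────────────┨           ┃26 27* 28 29 30 31*   
:               ┃           ┃                      
     A       B  ┃           ┃                      
----------------┃           ┃                      


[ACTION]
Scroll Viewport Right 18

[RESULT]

                                                   
                                                   
                           ┏━━━━━━━━━━━━━━━━━━━━━━┓
                           ┃ CalendarWidget       ┃
                           ┠──────────────────────┨
                           ┃      July 2021       ┃
                           ┃Mo Tu We Th Fr Sa Su  ┃
                           ┃          1  2*  3  4 ┃
                           ┃ 5  6  7  8  9 10 11  ┃
━━━━━━━━━━━━━━━┓           ┃12 13 14 15 16 17 18  ┃
readsheet      ┃           ┃19 20 21 22* 23 24 25 ┃
───────────────┨           ┃26 27* 28 29 30 31*   ┃
               ┃           ┃                      ┃
    A       B  ┃           ┃                      ┃
---------------┃           ┃                      ┃


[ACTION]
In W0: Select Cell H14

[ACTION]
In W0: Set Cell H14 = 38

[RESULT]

                                                   
                                                   
                           ┏━━━━━━━━━━━━━━━━━━━━━━┓
                           ┃ CalendarWidget       ┃
                           ┠──────────────────────┨
                           ┃      July 2021       ┃
                           ┃Mo Tu We Th Fr Sa Su  ┃
                           ┃          1  2*  3  4 ┃
                           ┃ 5  6  7  8  9 10 11  ┃
━━━━━━━━━━━━━━━┓           ┃12 13 14 15 16 17 18  ┃
readsheet      ┃           ┃19 20 21 22* 23 24 25 ┃
───────────────┨           ┃26 27* 28 29 30 31*   ┃
: 38           ┃           ┃                      ┃
    A       B  ┃           ┃                      ┃
---------------┃           ┃                      ┃


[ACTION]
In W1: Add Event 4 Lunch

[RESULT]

                                                   
                                                   
                           ┏━━━━━━━━━━━━━━━━━━━━━━┓
                           ┃ CalendarWidget       ┃
                           ┠──────────────────────┨
                           ┃      July 2021       ┃
                           ┃Mo Tu We Th Fr Sa Su  ┃
                           ┃          1  2*  3  4*┃
                           ┃ 5  6  7  8  9 10 11  ┃
━━━━━━━━━━━━━━━┓           ┃12 13 14 15 16 17 18  ┃
readsheet      ┃           ┃19 20 21 22* 23 24 25 ┃
───────────────┨           ┃26 27* 28 29 30 31*   ┃
: 38           ┃           ┃                      ┃
    A       B  ┃           ┃                      ┃
---------------┃           ┃                      ┃


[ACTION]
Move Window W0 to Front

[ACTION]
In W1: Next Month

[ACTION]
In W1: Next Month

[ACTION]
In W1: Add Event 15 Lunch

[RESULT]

                                                   
                                                   
                           ┏━━━━━━━━━━━━━━━━━━━━━━┓
                           ┃ CalendarWidget       ┃
                           ┠──────────────────────┨
                           ┃    September 2021    ┃
                           ┃Mo Tu We Th Fr Sa Su  ┃
                           ┃       1  2  3  4  5  ┃
                           ┃ 6  7  8  9 10 11 12  ┃
━━━━━━━━━━━━━━━┓           ┃13 14 15* 16 17 18 19 ┃
readsheet      ┃           ┃20 21 22 23 24 25 26  ┃
───────────────┨           ┃27 28 29 30           ┃
: 38           ┃           ┃                      ┃
    A       B  ┃           ┃                      ┃
---------------┃           ┃                      ┃


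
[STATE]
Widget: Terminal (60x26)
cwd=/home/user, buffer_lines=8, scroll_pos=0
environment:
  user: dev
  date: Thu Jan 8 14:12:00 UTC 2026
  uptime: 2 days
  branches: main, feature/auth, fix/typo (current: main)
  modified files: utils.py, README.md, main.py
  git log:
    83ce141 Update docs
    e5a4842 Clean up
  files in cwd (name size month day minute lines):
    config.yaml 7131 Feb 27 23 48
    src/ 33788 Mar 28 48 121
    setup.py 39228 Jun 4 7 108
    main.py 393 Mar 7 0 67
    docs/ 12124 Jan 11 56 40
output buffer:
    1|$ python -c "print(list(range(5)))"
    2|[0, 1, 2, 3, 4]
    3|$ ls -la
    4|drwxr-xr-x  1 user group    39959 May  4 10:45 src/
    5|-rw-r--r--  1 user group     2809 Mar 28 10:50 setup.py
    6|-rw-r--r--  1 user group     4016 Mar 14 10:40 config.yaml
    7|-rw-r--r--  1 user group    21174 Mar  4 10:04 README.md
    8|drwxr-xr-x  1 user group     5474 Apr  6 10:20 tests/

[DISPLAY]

$ python -c "print(list(range(5)))"                         
[0, 1, 2, 3, 4]                                             
$ ls -la                                                    
drwxr-xr-x  1 user group    39959 May  4 10:45 src/         
-rw-r--r--  1 user group     2809 Mar 28 10:50 setup.py     
-rw-r--r--  1 user group     4016 Mar 14 10:40 config.yaml  
-rw-r--r--  1 user group    21174 Mar  4 10:04 README.md    
drwxr-xr-x  1 user group     5474 Apr  6 10:20 tests/       
$ █                                                         
                                                            
                                                            
                                                            
                                                            
                                                            
                                                            
                                                            
                                                            
                                                            
                                                            
                                                            
                                                            
                                                            
                                                            
                                                            
                                                            
                                                            


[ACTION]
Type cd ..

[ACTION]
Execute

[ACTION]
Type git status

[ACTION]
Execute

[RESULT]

$ python -c "print(list(range(5)))"                         
[0, 1, 2, 3, 4]                                             
$ ls -la                                                    
drwxr-xr-x  1 user group    39959 May  4 10:45 src/         
-rw-r--r--  1 user group     2809 Mar 28 10:50 setup.py     
-rw-r--r--  1 user group     4016 Mar 14 10:40 config.yaml  
-rw-r--r--  1 user group    21174 Mar  4 10:04 README.md    
drwxr-xr-x  1 user group     5474 Apr  6 10:20 tests/       
$ cd ..                                                     
                                                            
$ git status                                                
On branch main                                              
Changes not staged for commit:                              
                                                            
        modified:   utils.py                                
        modified:   README.md                               
        modified:   main.py                                 
$ █                                                         
                                                            
                                                            
                                                            
                                                            
                                                            
                                                            
                                                            
                                                            


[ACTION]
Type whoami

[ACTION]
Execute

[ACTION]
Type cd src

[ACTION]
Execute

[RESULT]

$ python -c "print(list(range(5)))"                         
[0, 1, 2, 3, 4]                                             
$ ls -la                                                    
drwxr-xr-x  1 user group    39959 May  4 10:45 src/         
-rw-r--r--  1 user group     2809 Mar 28 10:50 setup.py     
-rw-r--r--  1 user group     4016 Mar 14 10:40 config.yaml  
-rw-r--r--  1 user group    21174 Mar  4 10:04 README.md    
drwxr-xr-x  1 user group     5474 Apr  6 10:20 tests/       
$ cd ..                                                     
                                                            
$ git status                                                
On branch main                                              
Changes not staged for commit:                              
                                                            
        modified:   utils.py                                
        modified:   README.md                               
        modified:   main.py                                 
$ whoami                                                    
dev                                                         
$ cd src                                                    
                                                            
$ █                                                         
                                                            
                                                            
                                                            
                                                            


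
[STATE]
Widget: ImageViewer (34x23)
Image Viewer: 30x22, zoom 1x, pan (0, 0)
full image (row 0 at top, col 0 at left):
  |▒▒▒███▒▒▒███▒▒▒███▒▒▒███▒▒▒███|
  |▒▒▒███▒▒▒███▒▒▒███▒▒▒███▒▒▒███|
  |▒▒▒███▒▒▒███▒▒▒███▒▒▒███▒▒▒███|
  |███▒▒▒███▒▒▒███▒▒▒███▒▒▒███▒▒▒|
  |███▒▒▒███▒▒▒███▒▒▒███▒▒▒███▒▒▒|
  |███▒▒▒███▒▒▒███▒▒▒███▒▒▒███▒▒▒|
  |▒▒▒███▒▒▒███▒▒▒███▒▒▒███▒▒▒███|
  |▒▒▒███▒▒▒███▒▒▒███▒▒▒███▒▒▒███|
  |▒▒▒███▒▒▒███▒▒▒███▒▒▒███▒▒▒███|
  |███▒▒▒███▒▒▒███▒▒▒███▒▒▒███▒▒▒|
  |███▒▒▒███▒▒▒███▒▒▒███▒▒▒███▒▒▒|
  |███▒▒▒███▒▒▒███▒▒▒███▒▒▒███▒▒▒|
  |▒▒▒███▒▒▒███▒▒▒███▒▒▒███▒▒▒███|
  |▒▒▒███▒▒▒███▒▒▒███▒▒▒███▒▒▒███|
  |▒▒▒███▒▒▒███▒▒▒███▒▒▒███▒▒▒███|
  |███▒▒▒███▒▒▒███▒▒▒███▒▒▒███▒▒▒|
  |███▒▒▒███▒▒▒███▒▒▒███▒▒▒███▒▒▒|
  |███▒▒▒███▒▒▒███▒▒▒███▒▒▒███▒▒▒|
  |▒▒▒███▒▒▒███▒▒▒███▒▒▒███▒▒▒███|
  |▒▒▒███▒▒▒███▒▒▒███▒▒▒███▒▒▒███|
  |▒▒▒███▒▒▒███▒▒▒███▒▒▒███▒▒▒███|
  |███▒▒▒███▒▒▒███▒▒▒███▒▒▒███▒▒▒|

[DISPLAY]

▒▒▒███▒▒▒███▒▒▒███▒▒▒███▒▒▒███    
▒▒▒███▒▒▒███▒▒▒███▒▒▒███▒▒▒███    
▒▒▒███▒▒▒███▒▒▒███▒▒▒███▒▒▒███    
███▒▒▒███▒▒▒███▒▒▒███▒▒▒███▒▒▒    
███▒▒▒███▒▒▒███▒▒▒███▒▒▒███▒▒▒    
███▒▒▒███▒▒▒███▒▒▒███▒▒▒███▒▒▒    
▒▒▒███▒▒▒███▒▒▒███▒▒▒███▒▒▒███    
▒▒▒███▒▒▒███▒▒▒███▒▒▒███▒▒▒███    
▒▒▒███▒▒▒███▒▒▒███▒▒▒███▒▒▒███    
███▒▒▒███▒▒▒███▒▒▒███▒▒▒███▒▒▒    
███▒▒▒███▒▒▒███▒▒▒███▒▒▒███▒▒▒    
███▒▒▒███▒▒▒███▒▒▒███▒▒▒███▒▒▒    
▒▒▒███▒▒▒███▒▒▒███▒▒▒███▒▒▒███    
▒▒▒███▒▒▒███▒▒▒███▒▒▒███▒▒▒███    
▒▒▒███▒▒▒███▒▒▒███▒▒▒███▒▒▒███    
███▒▒▒███▒▒▒███▒▒▒███▒▒▒███▒▒▒    
███▒▒▒███▒▒▒███▒▒▒███▒▒▒███▒▒▒    
███▒▒▒███▒▒▒███▒▒▒███▒▒▒███▒▒▒    
▒▒▒███▒▒▒███▒▒▒███▒▒▒███▒▒▒███    
▒▒▒███▒▒▒███▒▒▒███▒▒▒███▒▒▒███    
▒▒▒███▒▒▒███▒▒▒███▒▒▒███▒▒▒███    
███▒▒▒███▒▒▒███▒▒▒███▒▒▒███▒▒▒    
                                  


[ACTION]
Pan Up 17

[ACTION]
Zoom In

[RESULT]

▒▒▒▒▒▒██████▒▒▒▒▒▒██████▒▒▒▒▒▒████
▒▒▒▒▒▒██████▒▒▒▒▒▒██████▒▒▒▒▒▒████
▒▒▒▒▒▒██████▒▒▒▒▒▒██████▒▒▒▒▒▒████
▒▒▒▒▒▒██████▒▒▒▒▒▒██████▒▒▒▒▒▒████
▒▒▒▒▒▒██████▒▒▒▒▒▒██████▒▒▒▒▒▒████
▒▒▒▒▒▒██████▒▒▒▒▒▒██████▒▒▒▒▒▒████
██████▒▒▒▒▒▒██████▒▒▒▒▒▒██████▒▒▒▒
██████▒▒▒▒▒▒██████▒▒▒▒▒▒██████▒▒▒▒
██████▒▒▒▒▒▒██████▒▒▒▒▒▒██████▒▒▒▒
██████▒▒▒▒▒▒██████▒▒▒▒▒▒██████▒▒▒▒
██████▒▒▒▒▒▒██████▒▒▒▒▒▒██████▒▒▒▒
██████▒▒▒▒▒▒██████▒▒▒▒▒▒██████▒▒▒▒
▒▒▒▒▒▒██████▒▒▒▒▒▒██████▒▒▒▒▒▒████
▒▒▒▒▒▒██████▒▒▒▒▒▒██████▒▒▒▒▒▒████
▒▒▒▒▒▒██████▒▒▒▒▒▒██████▒▒▒▒▒▒████
▒▒▒▒▒▒██████▒▒▒▒▒▒██████▒▒▒▒▒▒████
▒▒▒▒▒▒██████▒▒▒▒▒▒██████▒▒▒▒▒▒████
▒▒▒▒▒▒██████▒▒▒▒▒▒██████▒▒▒▒▒▒████
██████▒▒▒▒▒▒██████▒▒▒▒▒▒██████▒▒▒▒
██████▒▒▒▒▒▒██████▒▒▒▒▒▒██████▒▒▒▒
██████▒▒▒▒▒▒██████▒▒▒▒▒▒██████▒▒▒▒
██████▒▒▒▒▒▒██████▒▒▒▒▒▒██████▒▒▒▒
██████▒▒▒▒▒▒██████▒▒▒▒▒▒██████▒▒▒▒


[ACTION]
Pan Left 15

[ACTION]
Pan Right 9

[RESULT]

███▒▒▒▒▒▒██████▒▒▒▒▒▒██████▒▒▒▒▒▒█
███▒▒▒▒▒▒██████▒▒▒▒▒▒██████▒▒▒▒▒▒█
███▒▒▒▒▒▒██████▒▒▒▒▒▒██████▒▒▒▒▒▒█
███▒▒▒▒▒▒██████▒▒▒▒▒▒██████▒▒▒▒▒▒█
███▒▒▒▒▒▒██████▒▒▒▒▒▒██████▒▒▒▒▒▒█
███▒▒▒▒▒▒██████▒▒▒▒▒▒██████▒▒▒▒▒▒█
▒▒▒██████▒▒▒▒▒▒██████▒▒▒▒▒▒██████▒
▒▒▒██████▒▒▒▒▒▒██████▒▒▒▒▒▒██████▒
▒▒▒██████▒▒▒▒▒▒██████▒▒▒▒▒▒██████▒
▒▒▒██████▒▒▒▒▒▒██████▒▒▒▒▒▒██████▒
▒▒▒██████▒▒▒▒▒▒██████▒▒▒▒▒▒██████▒
▒▒▒██████▒▒▒▒▒▒██████▒▒▒▒▒▒██████▒
███▒▒▒▒▒▒██████▒▒▒▒▒▒██████▒▒▒▒▒▒█
███▒▒▒▒▒▒██████▒▒▒▒▒▒██████▒▒▒▒▒▒█
███▒▒▒▒▒▒██████▒▒▒▒▒▒██████▒▒▒▒▒▒█
███▒▒▒▒▒▒██████▒▒▒▒▒▒██████▒▒▒▒▒▒█
███▒▒▒▒▒▒██████▒▒▒▒▒▒██████▒▒▒▒▒▒█
███▒▒▒▒▒▒██████▒▒▒▒▒▒██████▒▒▒▒▒▒█
▒▒▒██████▒▒▒▒▒▒██████▒▒▒▒▒▒██████▒
▒▒▒██████▒▒▒▒▒▒██████▒▒▒▒▒▒██████▒
▒▒▒██████▒▒▒▒▒▒██████▒▒▒▒▒▒██████▒
▒▒▒██████▒▒▒▒▒▒██████▒▒▒▒▒▒██████▒
▒▒▒██████▒▒▒▒▒▒██████▒▒▒▒▒▒██████▒


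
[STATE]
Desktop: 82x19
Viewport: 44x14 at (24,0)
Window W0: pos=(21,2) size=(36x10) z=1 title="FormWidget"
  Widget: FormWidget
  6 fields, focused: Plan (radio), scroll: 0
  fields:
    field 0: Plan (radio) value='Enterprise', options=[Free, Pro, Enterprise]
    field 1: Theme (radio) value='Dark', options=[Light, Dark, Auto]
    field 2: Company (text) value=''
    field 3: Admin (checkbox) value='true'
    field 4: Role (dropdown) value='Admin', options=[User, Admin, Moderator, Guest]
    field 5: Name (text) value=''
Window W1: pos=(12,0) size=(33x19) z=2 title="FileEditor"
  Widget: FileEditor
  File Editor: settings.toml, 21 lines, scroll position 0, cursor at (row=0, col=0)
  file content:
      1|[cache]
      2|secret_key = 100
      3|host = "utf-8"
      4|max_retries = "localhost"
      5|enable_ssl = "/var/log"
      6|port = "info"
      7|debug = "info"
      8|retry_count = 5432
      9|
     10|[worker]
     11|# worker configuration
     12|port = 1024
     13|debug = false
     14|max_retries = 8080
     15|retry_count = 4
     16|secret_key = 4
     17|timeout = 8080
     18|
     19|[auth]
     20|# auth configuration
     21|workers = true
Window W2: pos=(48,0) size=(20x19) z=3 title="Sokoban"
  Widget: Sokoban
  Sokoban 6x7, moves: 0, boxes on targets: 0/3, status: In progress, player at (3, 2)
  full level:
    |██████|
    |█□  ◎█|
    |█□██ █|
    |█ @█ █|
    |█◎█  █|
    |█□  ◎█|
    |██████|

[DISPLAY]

━━━━━━━━━━━━━━━━━━━━┓   ┏━━━━━━━━━━━━━━━━━━┓
                    ┃   ┃ Sokoban          ┃
────────────────────┨━━━┠──────────────────┨
                   ▲┃   ┃██████            ┃
= 100              █┃───┃█□  ◎█            ┃
-8"                ░┃ ( ┃█□██ █            ┃
 = "localhost"     ░┃  (┃█ @█ █            ┃
= "/var/log"       ░┃   ┃█◎█  █            ┃
o"                 ░┃   ┃█□  ◎█            ┃
fo"                ░┃   ┃██████            ┃
 = 5432            ░┃   ┃Moves: 0  0/3     ┃
                   ░┃━━━┃                  ┃
                   ░┃   ┃                  ┃
nfiguration        ░┃   ┃                  ┃


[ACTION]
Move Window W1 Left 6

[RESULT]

━━━━━━━━━━━━━━┓         ┏━━━━━━━━━━━━━━━━━━┓
              ┃         ┃ Sokoban          ┃
──────────────┨━━━━━━━━━┠──────────────────┨
             ▲┃         ┃██████            ┃
             █┃─────────┃█□  ◎█            ┃
             ░┃ Free  ( ┃█□██ █            ┃
calhost"     ░┃ Light  (┃█ @█ █            ┃
r/log"       ░┃         ┃█◎█  █            ┃
             ░┃         ┃█□  ◎█            ┃
             ░┃min      ┃██████            ┃
2            ░┃         ┃Moves: 0  0/3     ┃
             ░┃━━━━━━━━━┃                  ┃
             ░┃         ┃                  ┃
ation        ░┃         ┃                  ┃


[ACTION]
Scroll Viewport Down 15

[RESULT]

             ░┃ Free  ( ┃█□██ █            ┃
calhost"     ░┃ Light  (┃█ @█ █            ┃
r/log"       ░┃         ┃█◎█  █            ┃
             ░┃         ┃█□  ◎█            ┃
             ░┃min      ┃██████            ┃
2            ░┃         ┃Moves: 0  0/3     ┃
             ░┃━━━━━━━━━┃                  ┃
             ░┃         ┃                  ┃
ation        ░┃         ┃                  ┃
             ░┃         ┃                  ┃
             ░┃         ┃                  ┃
0            ░┃         ┃                  ┃
             ▼┃         ┃                  ┃
━━━━━━━━━━━━━━┛         ┗━━━━━━━━━━━━━━━━━━┛


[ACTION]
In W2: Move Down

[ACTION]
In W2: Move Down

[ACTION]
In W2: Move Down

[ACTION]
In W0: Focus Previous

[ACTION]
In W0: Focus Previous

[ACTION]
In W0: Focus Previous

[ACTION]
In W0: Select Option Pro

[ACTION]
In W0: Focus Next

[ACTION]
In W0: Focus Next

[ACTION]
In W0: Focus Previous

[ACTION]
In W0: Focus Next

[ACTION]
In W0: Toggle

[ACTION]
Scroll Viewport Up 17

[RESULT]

━━━━━━━━━━━━━━┓         ┏━━━━━━━━━━━━━━━━━━┓
              ┃         ┃ Sokoban          ┃
──────────────┨━━━━━━━━━┠──────────────────┨
             ▲┃         ┃██████            ┃
             █┃─────────┃█□  ◎█            ┃
             ░┃ Free  ( ┃█□██ █            ┃
calhost"     ░┃ Light  (┃█ @█ █            ┃
r/log"       ░┃         ┃█◎█  █            ┃
             ░┃         ┃█□  ◎█            ┃
             ░┃min      ┃██████            ┃
2            ░┃         ┃Moves: 0  0/3     ┃
             ░┃━━━━━━━━━┃                  ┃
             ░┃         ┃                  ┃
ation        ░┃         ┃                  ┃


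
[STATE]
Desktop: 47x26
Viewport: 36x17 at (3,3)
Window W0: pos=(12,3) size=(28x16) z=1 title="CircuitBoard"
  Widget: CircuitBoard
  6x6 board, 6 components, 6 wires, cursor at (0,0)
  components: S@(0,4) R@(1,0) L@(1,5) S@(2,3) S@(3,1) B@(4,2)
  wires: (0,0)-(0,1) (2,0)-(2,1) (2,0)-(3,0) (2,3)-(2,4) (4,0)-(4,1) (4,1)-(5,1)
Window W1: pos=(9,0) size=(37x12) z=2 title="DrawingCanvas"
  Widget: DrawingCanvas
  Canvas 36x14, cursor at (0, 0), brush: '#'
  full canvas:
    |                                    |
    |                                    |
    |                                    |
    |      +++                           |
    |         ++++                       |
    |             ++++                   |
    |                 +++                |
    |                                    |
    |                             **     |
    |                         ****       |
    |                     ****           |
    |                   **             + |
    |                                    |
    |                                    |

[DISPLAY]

      ┃+                            
      ┃                             
      ┃                             
      ┃      +++                    
      ┃         ++++                
      ┃             ++++            
      ┃                 +++         
      ┃                             
      ┗━━━━━━━━━━━━━━━━━━━━━━━━━━━━━
         ┃    │                     
         ┃3   ·   S                 
         ┃                          
         ┃4   · ─ ·   B             
         ┃        │                 
         ┃5       ·                 
         ┗━━━━━━━━━━━━━━━━━━━━━━━━━━
                                    


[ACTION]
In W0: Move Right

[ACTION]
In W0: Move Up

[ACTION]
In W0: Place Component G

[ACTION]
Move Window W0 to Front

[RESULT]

      ┃+ ┏━━━━━━━━━━━━━━━━━━━━━━━━━━
      ┃  ┃ CircuitBoard             
      ┃  ┠──────────────────────────
      ┃  ┃   0 1 2 3 4 5            
      ┃  ┃0   · ─[G]          S     
      ┃  ┃                          
      ┃  ┃1   R                   L 
      ┃  ┃                          
      ┗━━┃2   · ─ ·       S ─ ·     
         ┃    │                     
         ┃3   ·   S                 
         ┃                          
         ┃4   · ─ ·   B             
         ┃        │                 
         ┃5       ·                 
         ┗━━━━━━━━━━━━━━━━━━━━━━━━━━
                                    


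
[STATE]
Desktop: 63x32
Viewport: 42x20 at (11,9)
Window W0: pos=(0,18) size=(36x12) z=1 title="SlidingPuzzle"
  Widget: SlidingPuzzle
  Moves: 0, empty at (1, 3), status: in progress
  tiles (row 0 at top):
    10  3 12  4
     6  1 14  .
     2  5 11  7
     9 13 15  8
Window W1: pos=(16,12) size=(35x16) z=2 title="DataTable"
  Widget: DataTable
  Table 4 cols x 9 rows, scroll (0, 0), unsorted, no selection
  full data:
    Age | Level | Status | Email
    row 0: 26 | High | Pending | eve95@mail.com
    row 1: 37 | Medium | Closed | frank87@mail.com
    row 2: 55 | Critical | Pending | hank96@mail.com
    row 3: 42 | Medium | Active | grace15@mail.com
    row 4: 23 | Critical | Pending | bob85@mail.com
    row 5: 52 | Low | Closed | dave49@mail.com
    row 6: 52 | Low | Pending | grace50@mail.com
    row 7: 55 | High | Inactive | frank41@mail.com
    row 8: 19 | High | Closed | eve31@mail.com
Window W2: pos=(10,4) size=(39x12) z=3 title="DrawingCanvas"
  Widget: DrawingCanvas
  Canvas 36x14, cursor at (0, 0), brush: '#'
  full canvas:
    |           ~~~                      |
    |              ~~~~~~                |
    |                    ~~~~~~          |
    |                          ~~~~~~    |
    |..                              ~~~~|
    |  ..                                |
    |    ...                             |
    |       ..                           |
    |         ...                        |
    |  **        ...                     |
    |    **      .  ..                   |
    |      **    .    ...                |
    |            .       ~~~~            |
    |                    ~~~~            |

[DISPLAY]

                    ~~~~~~           ┃    
                          ~~~~~~     ┃    
..                              ~~~~ ┃    
  ..                                 ┃━┓  
    ...                              ┃ ┃  
       ..                            ┃─┨  
━━━━━━━━━━━━━━━━━━━━━━━━━━━━━━━━━━━━━┛ ┃  
     ┃───┼────────┼────────┼───────────┃  
     ┃26 │High    │Pending │eve95@mail.┃  
━━━━━┃37 │Medium  │Closed  │frank87@mai┃  
zzle ┃55 │Critical│Pending │hank96@mail┃  
─────┃42 │Medium  │Active  │grace15@mai┃  
┬────┃23 │Critical│Pending │bob85@mail.┃  
│ 12 ┃52 │Low     │Closed  │dave49@mail┃  
┼────┃52 │Low     │Pending │grace50@mai┃  
│ 14 ┃55 │High    │Inactive│frank41@mai┃  
┼────┃19 │High    │Closed  │eve31@mail.┃  
│ 11 ┃                                 ┃  
┼────┗━━━━━━━━━━━━━━━━━━━━━━━━━━━━━━━━━┛  
│ 15 │  8 │             ┃                 


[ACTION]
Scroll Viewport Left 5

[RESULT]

    ┃                    ~~~~~~           
    ┃                          ~~~~~~     
    ┃..                              ~~~~ 
    ┃  ..                                 
    ┃    ...                              
    ┃       ..                            
    ┗━━━━━━━━━━━━━━━━━━━━━━━━━━━━━━━━━━━━━
          ┃───┼────────┼────────┼─────────
          ┃26 │High    │Pending │eve95@mai
━━━━━━━━━━┃37 │Medium  │Closed  │frank87@m
ingPuzzle ┃55 │Critical│Pending │hank96@ma
──────────┃42 │Medium  │Active  │grace15@m
┬────┬────┃23 │Critical│Pending │bob85@mai
│  3 │ 12 ┃52 │Low     │Closed  │dave49@ma
┼────┼────┃52 │Low     │Pending │grace50@m
│  1 │ 14 ┃55 │High    │Inactive│frank41@m
┼────┼────┃19 │High    │Closed  │eve31@mai
│  5 │ 11 ┃                               
┼────┼────┗━━━━━━━━━━━━━━━━━━━━━━━━━━━━━━━
│ 13 │ 15 │  8 │             ┃            


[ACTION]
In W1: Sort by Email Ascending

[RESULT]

    ┃                    ~~~~~~           
    ┃                          ~~~~~~     
    ┃..                              ~~~~ 
    ┃  ..                                 
    ┃    ...                              
    ┃       ..                            
    ┗━━━━━━━━━━━━━━━━━━━━━━━━━━━━━━━━━━━━━
          ┃───┼────────┼────────┼─────────
          ┃23 │Critical│Pending │bob85@mai
━━━━━━━━━━┃52 │Low     │Closed  │dave49@ma
ingPuzzle ┃19 │High    │Closed  │eve31@mai
──────────┃26 │High    │Pending │eve95@mai
┬────┬────┃55 │High    │Inactive│frank41@m
│  3 │ 12 ┃37 │Medium  │Closed  │frank87@m
┼────┼────┃42 │Medium  │Active  │grace15@m
│  1 │ 14 ┃52 │Low     │Pending │grace50@m
┼────┼────┃55 │Critical│Pending │hank96@ma
│  5 │ 11 ┃                               
┼────┼────┗━━━━━━━━━━━━━━━━━━━━━━━━━━━━━━━
│ 13 │ 15 │  8 │             ┃            


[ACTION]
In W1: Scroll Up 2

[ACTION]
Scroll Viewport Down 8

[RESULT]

    ┃  ..                                 
    ┃    ...                              
    ┃       ..                            
    ┗━━━━━━━━━━━━━━━━━━━━━━━━━━━━━━━━━━━━━
          ┃───┼────────┼────────┼─────────
          ┃23 │Critical│Pending │bob85@mai
━━━━━━━━━━┃52 │Low     │Closed  │dave49@ma
ingPuzzle ┃19 │High    │Closed  │eve31@mai
──────────┃26 │High    │Pending │eve95@mai
┬────┬────┃55 │High    │Inactive│frank41@m
│  3 │ 12 ┃37 │Medium  │Closed  │frank87@m
┼────┼────┃42 │Medium  │Active  │grace15@m
│  1 │ 14 ┃52 │Low     │Pending │grace50@m
┼────┼────┃55 │Critical│Pending │hank96@ma
│  5 │ 11 ┃                               
┼────┼────┗━━━━━━━━━━━━━━━━━━━━━━━━━━━━━━━
│ 13 │ 15 │  8 │             ┃            
━━━━━━━━━━━━━━━━━━━━━━━━━━━━━┛            
                                          
                                          
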